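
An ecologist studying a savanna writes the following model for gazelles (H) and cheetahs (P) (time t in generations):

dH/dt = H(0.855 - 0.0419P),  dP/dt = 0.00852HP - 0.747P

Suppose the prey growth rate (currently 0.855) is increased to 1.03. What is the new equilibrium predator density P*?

P* ≈ 24.6

At the interior fixed point, setting dH/dt = 0 with H > 0 fixes P* = (prey growth rate)/(HP coefficient) — independent of the other coefficients.
With the change, P* = 1.03/0.0419 = 24.6; it rises from 20.4.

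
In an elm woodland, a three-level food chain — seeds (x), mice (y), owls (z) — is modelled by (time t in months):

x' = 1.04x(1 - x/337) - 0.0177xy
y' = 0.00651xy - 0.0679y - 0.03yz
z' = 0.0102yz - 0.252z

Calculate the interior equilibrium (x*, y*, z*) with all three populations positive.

x* ≈ 195, y* ≈ 24.7, z* ≈ 40.1

From dz/dt = 0: 0.0102y* = 0.252, so y* = 24.7.
From dx/dt = 0: 1.04(1 - x*/337) = 0.0177·24.7, giving x* = 337·(1 - 0.42) = 195.
From dy/dt = 0: 0.00651·195 - 0.0679 = 0.03z*, so z* = 1.2/0.03 = 40.1.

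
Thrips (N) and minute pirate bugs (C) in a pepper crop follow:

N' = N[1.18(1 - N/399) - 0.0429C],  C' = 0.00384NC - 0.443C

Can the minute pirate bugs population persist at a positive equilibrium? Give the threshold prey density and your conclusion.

Threshold N = 115; K > 115, so yes, the predator persists.

The predator equation gives dC/dt > 0 only when N > 0.443/0.00384 = 115.
Without the predator, N → K = 399. Since 399 > 115, the predator can invade and persist.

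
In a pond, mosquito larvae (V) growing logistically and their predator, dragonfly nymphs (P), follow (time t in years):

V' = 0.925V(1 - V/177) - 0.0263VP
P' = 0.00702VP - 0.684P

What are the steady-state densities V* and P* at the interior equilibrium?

From dP/dt = 0 with P > 0: 0.00702V* = 0.684, so V* = 97.4.
Substitute into dV/dt = 0: 0.925(1 - 97.4/177) = 0.0263P*.
The bracket is 0.45, giving P* = 0.416/0.0263 = 15.8.

V* ≈ 97.4, P* ≈ 15.8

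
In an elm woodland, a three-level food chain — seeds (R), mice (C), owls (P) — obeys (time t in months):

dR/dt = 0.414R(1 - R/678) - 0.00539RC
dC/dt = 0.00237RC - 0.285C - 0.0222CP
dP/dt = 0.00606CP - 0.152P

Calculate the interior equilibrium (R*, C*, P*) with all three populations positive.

From dP/dt = 0: 0.00606C* = 0.152, so C* = 25.1.
From dR/dt = 0: 0.414(1 - R*/678) = 0.00539·25.1, giving R* = 678·(1 - 0.327) = 457.
From dC/dt = 0: 0.00237·457 - 0.285 = 0.0222P*, so P* = 0.797/0.0222 = 35.9.

R* ≈ 457, C* ≈ 25.1, P* ≈ 35.9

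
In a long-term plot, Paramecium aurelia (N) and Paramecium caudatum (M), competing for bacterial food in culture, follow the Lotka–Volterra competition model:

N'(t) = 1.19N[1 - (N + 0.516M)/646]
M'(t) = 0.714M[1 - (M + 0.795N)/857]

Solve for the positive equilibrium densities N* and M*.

N* ≈ 346, M* ≈ 582

Setting both brackets to zero gives the nullclines N + 0.516M = 646 and 0.795N + M = 857.
Substituting M = 857 - 0.795N into the first: N(1 - 0.516·0.795) = 646 - 0.516·857.
So N* = 204/0.59 = 346, and then M* = 857 - 0.795·346 = 582.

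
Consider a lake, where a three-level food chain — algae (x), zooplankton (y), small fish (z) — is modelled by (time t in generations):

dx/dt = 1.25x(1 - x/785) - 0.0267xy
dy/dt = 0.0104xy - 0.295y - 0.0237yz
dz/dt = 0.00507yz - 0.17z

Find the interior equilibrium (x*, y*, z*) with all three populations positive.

x* ≈ 223, y* ≈ 33.5, z* ≈ 85.3

From dz/dt = 0: 0.00507y* = 0.17, so y* = 33.5.
From dx/dt = 0: 1.25(1 - x*/785) = 0.0267·33.5, giving x* = 785·(1 - 0.716) = 223.
From dy/dt = 0: 0.0104·223 - 0.295 = 0.0237z*, so z* = 2.02/0.0237 = 85.3.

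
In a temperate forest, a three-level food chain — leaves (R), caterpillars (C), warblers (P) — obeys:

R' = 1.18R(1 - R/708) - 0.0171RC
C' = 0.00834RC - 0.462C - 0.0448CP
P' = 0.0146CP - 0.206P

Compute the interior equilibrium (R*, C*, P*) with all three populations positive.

R* ≈ 563, C* ≈ 14.1, P* ≈ 94.5

From dP/dt = 0: 0.0146C* = 0.206, so C* = 14.1.
From dR/dt = 0: 1.18(1 - R*/708) = 0.0171·14.1, giving R* = 708·(1 - 0.204) = 563.
From dC/dt = 0: 0.00834·563 - 0.462 = 0.0448P*, so P* = 4.24/0.0448 = 94.5.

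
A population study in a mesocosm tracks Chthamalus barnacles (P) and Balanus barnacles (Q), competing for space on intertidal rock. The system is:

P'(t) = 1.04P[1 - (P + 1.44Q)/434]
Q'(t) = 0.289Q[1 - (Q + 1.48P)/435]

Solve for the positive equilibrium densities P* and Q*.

Setting both brackets to zero gives the nullclines P + 1.44Q = 434 and 1.48P + Q = 435.
Substituting Q = 435 - 1.48P into the first: P(1 - 1.44·1.48) = 434 - 1.44·435.
So P* = -192/-1.13 = 170, and then Q* = 435 - 1.48·170 = 183.

P* ≈ 170, Q* ≈ 183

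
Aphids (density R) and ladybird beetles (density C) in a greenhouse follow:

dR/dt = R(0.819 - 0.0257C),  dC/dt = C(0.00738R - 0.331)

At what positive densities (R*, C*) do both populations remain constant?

Set dC/dt = 0 with C > 0: 0.00738R - 0.331 = 0, so R* = 0.331/0.00738 = 44.9.
Set dR/dt = 0 with R > 0: 0.819 - 0.0257C = 0, so C* = 0.819/0.0257 = 31.9.

R* ≈ 44.9, C* ≈ 31.9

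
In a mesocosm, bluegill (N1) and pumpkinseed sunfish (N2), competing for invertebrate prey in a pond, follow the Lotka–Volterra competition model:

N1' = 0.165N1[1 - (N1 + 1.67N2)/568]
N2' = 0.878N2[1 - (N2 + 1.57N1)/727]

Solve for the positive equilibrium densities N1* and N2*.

Setting both brackets to zero gives the nullclines N1 + 1.67N2 = 568 and 1.57N1 + N2 = 727.
Substituting N2 = 727 - 1.57N1 into the first: N1(1 - 1.67·1.57) = 568 - 1.67·727.
So N1* = -646/-1.62 = 398, and then N2* = 727 - 1.57·398 = 102.

N1* ≈ 398, N2* ≈ 102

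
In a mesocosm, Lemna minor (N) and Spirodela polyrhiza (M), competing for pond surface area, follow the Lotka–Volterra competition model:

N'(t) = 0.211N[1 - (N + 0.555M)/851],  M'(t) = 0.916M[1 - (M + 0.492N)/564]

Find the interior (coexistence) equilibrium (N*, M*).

N* ≈ 740, M* ≈ 200

Setting both brackets to zero gives the nullclines N + 0.555M = 851 and 0.492N + M = 564.
Substituting M = 564 - 0.492N into the first: N(1 - 0.555·0.492) = 851 - 0.555·564.
So N* = 538/0.727 = 740, and then M* = 564 - 0.492·740 = 200.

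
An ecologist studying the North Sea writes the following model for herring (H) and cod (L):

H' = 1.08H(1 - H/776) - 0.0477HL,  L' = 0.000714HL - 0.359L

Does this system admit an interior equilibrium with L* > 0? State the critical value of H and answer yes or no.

Threshold H = 503; K > 503, so yes, the predator persists.

The predator equation gives dL/dt > 0 only when H > 0.359/0.000714 = 503.
Without the predator, H → K = 776. Since 776 > 503, the predator can invade and persist.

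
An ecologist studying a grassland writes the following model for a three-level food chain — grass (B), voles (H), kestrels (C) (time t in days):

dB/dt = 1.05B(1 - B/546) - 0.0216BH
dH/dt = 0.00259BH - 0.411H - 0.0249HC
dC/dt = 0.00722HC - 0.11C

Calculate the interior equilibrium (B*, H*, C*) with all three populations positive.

B* ≈ 375, H* ≈ 15.2, C* ≈ 22.5

From dC/dt = 0: 0.00722H* = 0.11, so H* = 15.2.
From dB/dt = 0: 1.05(1 - B*/546) = 0.0216·15.2, giving B* = 546·(1 - 0.313) = 375.
From dH/dt = 0: 0.00259·375 - 0.411 = 0.0249C*, so C* = 0.56/0.0249 = 22.5.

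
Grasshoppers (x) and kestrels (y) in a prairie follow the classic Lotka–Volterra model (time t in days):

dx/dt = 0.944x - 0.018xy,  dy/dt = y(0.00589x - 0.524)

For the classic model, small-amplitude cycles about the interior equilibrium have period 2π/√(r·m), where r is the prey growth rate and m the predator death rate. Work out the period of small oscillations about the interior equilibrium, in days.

T ≈ 8.93 days

Here r = 0.944 and m = 0.524, so r·m = 0.495.
ω = √0.495 = 0.703 per day, hence T = 2π/ω ≈ 8.93 days.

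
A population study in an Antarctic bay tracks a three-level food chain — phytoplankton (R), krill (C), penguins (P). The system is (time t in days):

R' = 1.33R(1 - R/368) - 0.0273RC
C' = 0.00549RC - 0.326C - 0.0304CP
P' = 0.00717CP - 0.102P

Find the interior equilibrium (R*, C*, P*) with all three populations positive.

From dP/dt = 0: 0.00717C* = 0.102, so C* = 14.2.
From dR/dt = 0: 1.33(1 - R*/368) = 0.0273·14.2, giving R* = 368·(1 - 0.292) = 261.
From dC/dt = 0: 0.00549·261 - 0.326 = 0.0304P*, so P* = 1.1/0.0304 = 36.3.

R* ≈ 261, C* ≈ 14.2, P* ≈ 36.3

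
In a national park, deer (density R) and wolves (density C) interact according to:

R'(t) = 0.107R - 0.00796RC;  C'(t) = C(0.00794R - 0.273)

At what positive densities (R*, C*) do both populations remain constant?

Set dC/dt = 0 with C > 0: 0.00794R - 0.273 = 0, so R* = 0.273/0.00794 = 34.4.
Set dR/dt = 0 with R > 0: 0.107 - 0.00796C = 0, so C* = 0.107/0.00796 = 13.4.

R* ≈ 34.4, C* ≈ 13.4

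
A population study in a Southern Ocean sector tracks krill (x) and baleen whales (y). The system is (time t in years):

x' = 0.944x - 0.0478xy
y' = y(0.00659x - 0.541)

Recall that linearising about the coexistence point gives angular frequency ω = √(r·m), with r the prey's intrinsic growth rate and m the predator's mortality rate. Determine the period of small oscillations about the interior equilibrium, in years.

T ≈ 8.79 years

Here r = 0.944 and m = 0.541, so r·m = 0.511.
ω = √0.511 = 0.715 per year, hence T = 2π/ω ≈ 8.79 years.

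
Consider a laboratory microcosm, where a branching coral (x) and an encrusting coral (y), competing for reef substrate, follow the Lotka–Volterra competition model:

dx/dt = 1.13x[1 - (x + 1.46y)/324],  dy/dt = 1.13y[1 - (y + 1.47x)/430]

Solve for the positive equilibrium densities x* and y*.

x* ≈ 265, y* ≈ 40.4

Setting both brackets to zero gives the nullclines x + 1.46y = 324 and 1.47x + y = 430.
Substituting y = 430 - 1.47x into the first: x(1 - 1.46·1.47) = 324 - 1.46·430.
So x* = -304/-1.15 = 265, and then y* = 430 - 1.47·265 = 40.4.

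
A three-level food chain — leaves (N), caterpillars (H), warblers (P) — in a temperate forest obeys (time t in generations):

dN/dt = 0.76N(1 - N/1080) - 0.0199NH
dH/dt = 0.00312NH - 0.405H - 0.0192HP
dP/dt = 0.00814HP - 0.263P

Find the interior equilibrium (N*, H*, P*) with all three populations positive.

N* ≈ 166, H* ≈ 32.3, P* ≈ 5.93

From dP/dt = 0: 0.00814H* = 0.263, so H* = 32.3.
From dN/dt = 0: 0.76(1 - N*/1080) = 0.0199·32.3, giving N* = 1080·(1 - 0.846) = 166.
From dH/dt = 0: 0.00312·166 - 0.405 = 0.0192P*, so P* = 0.114/0.0192 = 5.93.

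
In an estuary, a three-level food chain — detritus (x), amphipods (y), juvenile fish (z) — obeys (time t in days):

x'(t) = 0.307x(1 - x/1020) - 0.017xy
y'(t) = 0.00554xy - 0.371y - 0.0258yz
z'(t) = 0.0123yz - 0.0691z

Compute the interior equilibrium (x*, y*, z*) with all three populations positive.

x* ≈ 703, y* ≈ 5.62, z* ≈ 137

From dz/dt = 0: 0.0123y* = 0.0691, so y* = 5.62.
From dx/dt = 0: 0.307(1 - x*/1020) = 0.017·5.62, giving x* = 1020·(1 - 0.311) = 703.
From dy/dt = 0: 0.00554·703 - 0.371 = 0.0258z*, so z* = 3.52/0.0258 = 137.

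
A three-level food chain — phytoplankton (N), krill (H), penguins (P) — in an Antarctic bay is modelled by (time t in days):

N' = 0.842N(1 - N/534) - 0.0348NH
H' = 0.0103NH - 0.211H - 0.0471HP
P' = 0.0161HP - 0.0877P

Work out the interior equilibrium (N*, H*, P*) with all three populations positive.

From dP/dt = 0: 0.0161H* = 0.0877, so H* = 5.45.
From dN/dt = 0: 0.842(1 - N*/534) = 0.0348·5.45, giving N* = 534·(1 - 0.225) = 414.
From dH/dt = 0: 0.0103·414 - 0.211 = 0.0471P*, so P* = 4.05/0.0471 = 86.

N* ≈ 414, H* ≈ 5.45, P* ≈ 86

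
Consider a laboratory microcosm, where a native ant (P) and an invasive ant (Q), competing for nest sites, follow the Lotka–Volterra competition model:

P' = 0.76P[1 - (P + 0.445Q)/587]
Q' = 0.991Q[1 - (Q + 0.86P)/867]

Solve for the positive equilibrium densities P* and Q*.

Setting both brackets to zero gives the nullclines P + 0.445Q = 587 and 0.86P + Q = 867.
Substituting Q = 867 - 0.86P into the first: P(1 - 0.445·0.86) = 587 - 0.445·867.
So P* = 201/0.617 = 326, and then Q* = 867 - 0.86·326 = 587.

P* ≈ 326, Q* ≈ 587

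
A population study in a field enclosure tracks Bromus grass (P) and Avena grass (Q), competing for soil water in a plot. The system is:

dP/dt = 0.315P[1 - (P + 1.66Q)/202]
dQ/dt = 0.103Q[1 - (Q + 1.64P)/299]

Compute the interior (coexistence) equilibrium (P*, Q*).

P* ≈ 171, Q* ≈ 18.7

Setting both brackets to zero gives the nullclines P + 1.66Q = 202 and 1.64P + Q = 299.
Substituting Q = 299 - 1.64P into the first: P(1 - 1.66·1.64) = 202 - 1.66·299.
So P* = -294/-1.72 = 171, and then Q* = 299 - 1.64·171 = 18.7.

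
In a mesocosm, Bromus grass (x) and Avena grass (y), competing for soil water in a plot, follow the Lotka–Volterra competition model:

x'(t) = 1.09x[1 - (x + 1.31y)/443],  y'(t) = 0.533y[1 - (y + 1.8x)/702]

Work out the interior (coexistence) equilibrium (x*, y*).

Setting both brackets to zero gives the nullclines x + 1.31y = 443 and 1.8x + y = 702.
Substituting y = 702 - 1.8x into the first: x(1 - 1.31·1.8) = 443 - 1.31·702.
So x* = -477/-1.36 = 351, and then y* = 702 - 1.8·351 = 70.3.

x* ≈ 351, y* ≈ 70.3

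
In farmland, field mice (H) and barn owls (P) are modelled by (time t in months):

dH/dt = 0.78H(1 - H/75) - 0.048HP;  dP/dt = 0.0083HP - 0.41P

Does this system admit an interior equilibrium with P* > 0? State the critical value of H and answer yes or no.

Threshold H = 49.4; K > 49.4, so yes, the predator persists.

The predator equation gives dP/dt > 0 only when H > 0.41/0.0083 = 49.4.
Without the predator, H → K = 75. Since 75 > 49.4, the predator can invade and persist.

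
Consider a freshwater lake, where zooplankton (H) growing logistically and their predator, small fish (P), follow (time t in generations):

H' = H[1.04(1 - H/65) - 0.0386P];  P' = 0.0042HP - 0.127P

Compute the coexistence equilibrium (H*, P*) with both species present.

H* ≈ 30.2, P* ≈ 14.4

From dP/dt = 0 with P > 0: 0.0042H* = 0.127, so H* = 30.2.
Substitute into dH/dt = 0: 1.04(1 - 30.2/65) = 0.0386P*.
The bracket is 0.535, giving P* = 0.556/0.0386 = 14.4.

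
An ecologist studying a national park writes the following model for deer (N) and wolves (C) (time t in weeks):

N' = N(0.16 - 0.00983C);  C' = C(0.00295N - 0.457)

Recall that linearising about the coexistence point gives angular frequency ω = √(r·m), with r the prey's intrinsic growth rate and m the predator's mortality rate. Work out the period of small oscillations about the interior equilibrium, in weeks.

T ≈ 23.2 weeks

Here r = 0.16 and m = 0.457, so r·m = 0.0731.
ω = √0.0731 = 0.27 per week, hence T = 2π/ω ≈ 23.2 weeks.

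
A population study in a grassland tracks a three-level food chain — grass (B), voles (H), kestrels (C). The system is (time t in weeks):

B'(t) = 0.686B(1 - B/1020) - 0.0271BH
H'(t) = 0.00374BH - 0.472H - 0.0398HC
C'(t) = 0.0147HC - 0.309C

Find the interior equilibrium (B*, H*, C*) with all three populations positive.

From dC/dt = 0: 0.0147H* = 0.309, so H* = 21.
From dB/dt = 0: 0.686(1 - B*/1020) = 0.0271·21, giving B* = 1020·(1 - 0.83) = 173.
From dH/dt = 0: 0.00374·173 - 0.472 = 0.0398C*, so C* = 0.175/0.0398 = 4.4.

B* ≈ 173, H* ≈ 21, C* ≈ 4.4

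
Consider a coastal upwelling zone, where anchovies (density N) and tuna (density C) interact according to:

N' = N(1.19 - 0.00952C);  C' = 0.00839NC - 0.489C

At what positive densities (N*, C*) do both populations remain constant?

N* ≈ 58.3, C* ≈ 125

Set dC/dt = 0 with C > 0: 0.00839N - 0.489 = 0, so N* = 0.489/0.00839 = 58.3.
Set dN/dt = 0 with N > 0: 1.19 - 0.00952C = 0, so C* = 1.19/0.00952 = 125.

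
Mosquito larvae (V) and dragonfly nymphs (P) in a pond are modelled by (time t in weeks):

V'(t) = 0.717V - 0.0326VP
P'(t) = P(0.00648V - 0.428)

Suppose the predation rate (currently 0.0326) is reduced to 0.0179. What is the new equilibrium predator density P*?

P* ≈ 40.1

At the interior fixed point, setting dV/dt = 0 with V > 0 fixes P* = (prey growth rate)/(VP coefficient) — independent of the other coefficients.
With the change, P* = 0.717/0.0179 = 40.1; it rises from 22.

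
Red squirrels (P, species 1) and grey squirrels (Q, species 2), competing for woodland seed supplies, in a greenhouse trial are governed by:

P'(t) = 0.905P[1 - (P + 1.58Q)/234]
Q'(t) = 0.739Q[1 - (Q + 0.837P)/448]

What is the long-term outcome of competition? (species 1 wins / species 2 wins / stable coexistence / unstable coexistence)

species 2 excludes species 1

Compare the nullcline intercepts: K1/α12 = 234/1.58 = 148 < K2 = 448; K2/α21 = 448/0.837 = 535 > K1 = 234.
Since the inequalities point opposite ways, species 2 can invade but species 1 cannot.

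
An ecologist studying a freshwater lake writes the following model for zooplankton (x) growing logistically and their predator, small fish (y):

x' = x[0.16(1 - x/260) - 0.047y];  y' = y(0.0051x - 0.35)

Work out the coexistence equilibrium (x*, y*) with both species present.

From dy/dt = 0 with y > 0: 0.0051x* = 0.35, so x* = 68.6.
Substitute into dx/dt = 0: 0.16(1 - 68.6/260) = 0.047y*.
The bracket is 0.736, giving y* = 0.118/0.047 = 2.51.

x* ≈ 68.6, y* ≈ 2.51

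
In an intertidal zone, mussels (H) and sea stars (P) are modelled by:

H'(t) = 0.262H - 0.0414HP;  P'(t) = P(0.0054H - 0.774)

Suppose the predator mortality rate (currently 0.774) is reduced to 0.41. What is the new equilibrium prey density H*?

H* ≈ 75.9

At the interior fixed point, setting dP/dt = 0 with P > 0 fixes H* = (predator death rate)/(HP coefficient) — independent of the other coefficients.
With the change, H* = 0.41/0.0054 = 75.9; it falls from 143.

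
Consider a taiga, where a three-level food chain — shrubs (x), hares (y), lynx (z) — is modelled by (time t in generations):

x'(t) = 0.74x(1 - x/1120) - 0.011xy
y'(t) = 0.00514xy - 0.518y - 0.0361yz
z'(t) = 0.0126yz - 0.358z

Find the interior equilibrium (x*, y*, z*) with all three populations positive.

x* ≈ 647, y* ≈ 28.4, z* ≈ 77.8

From dz/dt = 0: 0.0126y* = 0.358, so y* = 28.4.
From dx/dt = 0: 0.74(1 - x*/1120) = 0.011·28.4, giving x* = 1120·(1 - 0.422) = 647.
From dy/dt = 0: 0.00514·647 - 0.518 = 0.0361z*, so z* = 2.81/0.0361 = 77.8.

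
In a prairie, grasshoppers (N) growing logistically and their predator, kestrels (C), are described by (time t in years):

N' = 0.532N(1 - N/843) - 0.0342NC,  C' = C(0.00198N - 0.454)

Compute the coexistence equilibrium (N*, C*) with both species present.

N* ≈ 229, C* ≈ 11.3

From dC/dt = 0 with C > 0: 0.00198N* = 0.454, so N* = 229.
Substitute into dN/dt = 0: 0.532(1 - 229/843) = 0.0342C*.
The bracket is 0.728, giving C* = 0.387/0.0342 = 11.3.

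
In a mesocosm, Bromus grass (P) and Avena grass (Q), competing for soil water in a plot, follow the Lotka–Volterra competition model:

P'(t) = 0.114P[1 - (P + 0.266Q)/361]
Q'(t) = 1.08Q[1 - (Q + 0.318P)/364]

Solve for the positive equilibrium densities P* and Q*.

Setting both brackets to zero gives the nullclines P + 0.266Q = 361 and 0.318P + Q = 364.
Substituting Q = 364 - 0.318P into the first: P(1 - 0.266·0.318) = 361 - 0.266·364.
So P* = 264/0.915 = 289, and then Q* = 364 - 0.318·289 = 272.

P* ≈ 289, Q* ≈ 272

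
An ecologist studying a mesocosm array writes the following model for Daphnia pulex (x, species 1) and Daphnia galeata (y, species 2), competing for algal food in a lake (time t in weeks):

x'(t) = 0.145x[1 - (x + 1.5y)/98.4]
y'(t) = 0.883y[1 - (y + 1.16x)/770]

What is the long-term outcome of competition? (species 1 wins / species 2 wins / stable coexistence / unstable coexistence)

Compare the nullcline intercepts: K1/α12 = 98.4/1.5 = 65.6 < K2 = 770; K2/α21 = 770/1.16 = 664 > K1 = 98.4.
Since the inequalities point opposite ways, species 2 can invade but species 1 cannot.

species 2 excludes species 1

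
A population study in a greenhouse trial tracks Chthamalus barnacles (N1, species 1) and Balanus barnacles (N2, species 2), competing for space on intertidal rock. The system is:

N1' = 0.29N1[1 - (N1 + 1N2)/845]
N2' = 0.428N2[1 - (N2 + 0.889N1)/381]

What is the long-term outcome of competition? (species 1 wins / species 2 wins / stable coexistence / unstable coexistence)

species 1 excludes species 2

Compare the nullcline intercepts: K1/α12 = 845/1 = 845 > K2 = 381; K2/α21 = 381/0.889 = 429 < K1 = 845.
Since the inequalities point opposite ways, species 1 can invade but species 2 cannot.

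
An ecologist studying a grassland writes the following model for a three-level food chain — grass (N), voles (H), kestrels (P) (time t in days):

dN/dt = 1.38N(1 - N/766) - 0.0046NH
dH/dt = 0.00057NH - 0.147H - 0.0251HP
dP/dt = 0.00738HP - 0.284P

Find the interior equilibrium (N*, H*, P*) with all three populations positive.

From dP/dt = 0: 0.00738H* = 0.284, so H* = 38.5.
From dN/dt = 0: 1.38(1 - N*/766) = 0.0046·38.5, giving N* = 766·(1 - 0.128) = 668.
From dH/dt = 0: 0.00057·668 - 0.147 = 0.0251P*, so P* = 0.234/0.0251 = 9.31.

N* ≈ 668, H* ≈ 38.5, P* ≈ 9.31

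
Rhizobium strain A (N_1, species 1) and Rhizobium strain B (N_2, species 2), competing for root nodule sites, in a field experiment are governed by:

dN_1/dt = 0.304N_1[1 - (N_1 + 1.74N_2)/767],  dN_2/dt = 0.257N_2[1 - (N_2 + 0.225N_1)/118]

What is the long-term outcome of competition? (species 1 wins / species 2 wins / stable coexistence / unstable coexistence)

Compare the nullcline intercepts: K1/α12 = 767/1.74 = 441 > K2 = 118; K2/α21 = 118/0.225 = 524 < K1 = 767.
Since the inequalities point opposite ways, species 1 can invade but species 2 cannot.

species 1 excludes species 2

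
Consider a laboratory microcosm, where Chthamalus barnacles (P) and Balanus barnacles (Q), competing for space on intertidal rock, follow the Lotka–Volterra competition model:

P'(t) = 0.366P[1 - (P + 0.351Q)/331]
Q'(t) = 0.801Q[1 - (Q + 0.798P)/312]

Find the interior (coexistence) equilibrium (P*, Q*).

P* ≈ 308, Q* ≈ 66.5

Setting both brackets to zero gives the nullclines P + 0.351Q = 331 and 0.798P + Q = 312.
Substituting Q = 312 - 0.798P into the first: P(1 - 0.351·0.798) = 331 - 0.351·312.
So P* = 221/0.72 = 308, and then Q* = 312 - 0.798·308 = 66.5.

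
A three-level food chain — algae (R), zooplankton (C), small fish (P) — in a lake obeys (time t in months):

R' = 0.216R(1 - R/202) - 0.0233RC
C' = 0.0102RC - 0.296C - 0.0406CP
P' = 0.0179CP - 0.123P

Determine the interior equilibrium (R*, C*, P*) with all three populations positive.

From dP/dt = 0: 0.0179C* = 0.123, so C* = 6.87.
From dR/dt = 0: 0.216(1 - R*/202) = 0.0233·6.87, giving R* = 202·(1 - 0.741) = 52.3.
From dC/dt = 0: 0.0102·52.3 - 0.296 = 0.0406P*, so P* = 0.237/0.0406 = 5.84.

R* ≈ 52.3, C* ≈ 6.87, P* ≈ 5.84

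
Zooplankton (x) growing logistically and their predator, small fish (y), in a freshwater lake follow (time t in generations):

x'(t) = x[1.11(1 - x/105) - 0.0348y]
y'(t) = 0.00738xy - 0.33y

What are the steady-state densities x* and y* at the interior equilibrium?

From dy/dt = 0 with y > 0: 0.00738x* = 0.33, so x* = 44.7.
Substitute into dx/dt = 0: 1.11(1 - 44.7/105) = 0.0348y*.
The bracket is 0.574, giving y* = 0.637/0.0348 = 18.3.

x* ≈ 44.7, y* ≈ 18.3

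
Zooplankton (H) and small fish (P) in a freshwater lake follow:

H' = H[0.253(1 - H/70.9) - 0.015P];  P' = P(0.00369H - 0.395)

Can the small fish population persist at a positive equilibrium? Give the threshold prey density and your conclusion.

Threshold H = 107; K < 107, so no, the predator goes extinct.

The predator equation gives dP/dt > 0 only when H > 0.395/0.00369 = 107.
Without the predator, H → K = 70.9. Since 70.9 < 107, the predator cannot invade.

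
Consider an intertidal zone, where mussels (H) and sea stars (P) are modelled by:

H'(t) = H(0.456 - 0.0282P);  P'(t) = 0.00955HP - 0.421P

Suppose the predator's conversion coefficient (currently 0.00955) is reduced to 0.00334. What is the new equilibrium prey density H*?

At the interior fixed point, setting dP/dt = 0 with P > 0 fixes H* = (predator death rate)/(HP coefficient) — independent of the other coefficients.
With the change, H* = 0.421/0.00334 = 126; it rises from 44.1.

H* ≈ 126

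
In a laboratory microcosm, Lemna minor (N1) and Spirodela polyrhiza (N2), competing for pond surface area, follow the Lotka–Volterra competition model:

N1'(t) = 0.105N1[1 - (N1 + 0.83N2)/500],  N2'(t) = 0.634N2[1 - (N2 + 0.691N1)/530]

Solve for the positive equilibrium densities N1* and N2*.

N1* ≈ 141, N2* ≈ 433

Setting both brackets to zero gives the nullclines N1 + 0.83N2 = 500 and 0.691N1 + N2 = 530.
Substituting N2 = 530 - 0.691N1 into the first: N1(1 - 0.83·0.691) = 500 - 0.83·530.
So N1* = 60.1/0.426 = 141, and then N2* = 530 - 0.691·141 = 433.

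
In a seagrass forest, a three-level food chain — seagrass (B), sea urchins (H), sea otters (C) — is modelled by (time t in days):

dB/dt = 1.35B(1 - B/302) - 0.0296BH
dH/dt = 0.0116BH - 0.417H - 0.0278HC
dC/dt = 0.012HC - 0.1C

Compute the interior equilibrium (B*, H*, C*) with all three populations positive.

B* ≈ 247, H* ≈ 8.33, C* ≈ 88

From dC/dt = 0: 0.012H* = 0.1, so H* = 8.33.
From dB/dt = 0: 1.35(1 - B*/302) = 0.0296·8.33, giving B* = 302·(1 - 0.183) = 247.
From dH/dt = 0: 0.0116·247 - 0.417 = 0.0278C*, so C* = 2.45/0.0278 = 88.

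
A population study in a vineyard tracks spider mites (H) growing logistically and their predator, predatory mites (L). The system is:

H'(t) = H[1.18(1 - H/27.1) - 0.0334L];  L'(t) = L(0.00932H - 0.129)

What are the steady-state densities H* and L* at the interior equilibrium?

H* ≈ 13.8, L* ≈ 17.3

From dL/dt = 0 with L > 0: 0.00932H* = 0.129, so H* = 13.8.
Substitute into dH/dt = 0: 1.18(1 - 13.8/27.1) = 0.0334L*.
The bracket is 0.489, giving L* = 0.577/0.0334 = 17.3.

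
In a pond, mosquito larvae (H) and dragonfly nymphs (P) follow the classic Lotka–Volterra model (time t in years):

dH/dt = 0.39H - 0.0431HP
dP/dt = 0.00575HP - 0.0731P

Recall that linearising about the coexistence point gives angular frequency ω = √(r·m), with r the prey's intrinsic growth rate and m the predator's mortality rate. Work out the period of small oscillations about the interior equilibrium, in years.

T ≈ 37.2 years

Here r = 0.39 and m = 0.0731, so r·m = 0.0285.
ω = √0.0285 = 0.169 per year, hence T = 2π/ω ≈ 37.2 years.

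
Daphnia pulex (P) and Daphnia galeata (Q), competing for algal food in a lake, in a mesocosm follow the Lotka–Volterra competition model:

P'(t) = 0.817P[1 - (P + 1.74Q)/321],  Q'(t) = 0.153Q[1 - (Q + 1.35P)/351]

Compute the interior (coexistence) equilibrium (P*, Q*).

P* ≈ 215, Q* ≈ 61

Setting both brackets to zero gives the nullclines P + 1.74Q = 321 and 1.35P + Q = 351.
Substituting Q = 351 - 1.35P into the first: P(1 - 1.74·1.35) = 321 - 1.74·351.
So P* = -290/-1.35 = 215, and then Q* = 351 - 1.35·215 = 61.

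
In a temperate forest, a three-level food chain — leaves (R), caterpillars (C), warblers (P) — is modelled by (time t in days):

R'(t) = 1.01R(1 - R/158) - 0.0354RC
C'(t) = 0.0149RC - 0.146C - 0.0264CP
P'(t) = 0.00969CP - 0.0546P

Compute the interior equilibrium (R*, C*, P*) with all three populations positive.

R* ≈ 127, C* ≈ 5.63, P* ≈ 66

From dP/dt = 0: 0.00969C* = 0.0546, so C* = 5.63.
From dR/dt = 0: 1.01(1 - R*/158) = 0.0354·5.63, giving R* = 158·(1 - 0.197) = 127.
From dC/dt = 0: 0.0149·127 - 0.146 = 0.0264P*, so P* = 1.74/0.0264 = 66.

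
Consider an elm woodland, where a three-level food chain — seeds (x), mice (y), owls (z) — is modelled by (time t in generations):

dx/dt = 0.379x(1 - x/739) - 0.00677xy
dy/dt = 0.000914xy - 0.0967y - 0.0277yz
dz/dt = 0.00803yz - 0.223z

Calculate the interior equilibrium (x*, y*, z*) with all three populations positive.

x* ≈ 372, y* ≈ 27.8, z* ≈ 8.8

From dz/dt = 0: 0.00803y* = 0.223, so y* = 27.8.
From dx/dt = 0: 0.379(1 - x*/739) = 0.00677·27.8, giving x* = 739·(1 - 0.496) = 372.
From dy/dt = 0: 0.000914·372 - 0.0967 = 0.0277z*, so z* = 0.244/0.0277 = 8.8.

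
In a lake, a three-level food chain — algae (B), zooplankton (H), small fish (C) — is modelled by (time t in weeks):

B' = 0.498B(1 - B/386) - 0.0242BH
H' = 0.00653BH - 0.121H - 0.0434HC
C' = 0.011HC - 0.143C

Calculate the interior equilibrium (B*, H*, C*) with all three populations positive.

B* ≈ 142, H* ≈ 13, C* ≈ 18.6

From dC/dt = 0: 0.011H* = 0.143, so H* = 13.
From dB/dt = 0: 0.498(1 - B*/386) = 0.0242·13, giving B* = 386·(1 - 0.632) = 142.
From dH/dt = 0: 0.00653·142 - 0.121 = 0.0434C*, so C* = 0.807/0.0434 = 18.6.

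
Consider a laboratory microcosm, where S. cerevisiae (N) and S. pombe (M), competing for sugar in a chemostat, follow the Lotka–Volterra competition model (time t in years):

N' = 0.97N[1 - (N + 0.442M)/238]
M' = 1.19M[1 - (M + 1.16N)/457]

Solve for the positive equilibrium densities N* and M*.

Setting both brackets to zero gives the nullclines N + 0.442M = 238 and 1.16N + M = 457.
Substituting M = 457 - 1.16N into the first: N(1 - 0.442·1.16) = 238 - 0.442·457.
So N* = 36/0.487 = 73.9, and then M* = 457 - 1.16·73.9 = 371.

N* ≈ 73.9, M* ≈ 371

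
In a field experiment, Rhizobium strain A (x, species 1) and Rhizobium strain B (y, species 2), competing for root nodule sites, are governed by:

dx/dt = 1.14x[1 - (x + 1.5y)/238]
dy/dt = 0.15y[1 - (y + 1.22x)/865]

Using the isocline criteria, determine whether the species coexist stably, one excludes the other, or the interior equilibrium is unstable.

species 2 excludes species 1

Compare the nullcline intercepts: K1/α12 = 238/1.5 = 159 < K2 = 865; K2/α21 = 865/1.22 = 709 > K1 = 238.
Since the inequalities point opposite ways, species 2 can invade but species 1 cannot.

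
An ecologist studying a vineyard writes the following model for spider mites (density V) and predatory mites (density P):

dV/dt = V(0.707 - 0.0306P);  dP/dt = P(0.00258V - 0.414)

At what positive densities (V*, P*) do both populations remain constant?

Set dP/dt = 0 with P > 0: 0.00258V - 0.414 = 0, so V* = 0.414/0.00258 = 160.
Set dV/dt = 0 with V > 0: 0.707 - 0.0306P = 0, so P* = 0.707/0.0306 = 23.1.

V* ≈ 160, P* ≈ 23.1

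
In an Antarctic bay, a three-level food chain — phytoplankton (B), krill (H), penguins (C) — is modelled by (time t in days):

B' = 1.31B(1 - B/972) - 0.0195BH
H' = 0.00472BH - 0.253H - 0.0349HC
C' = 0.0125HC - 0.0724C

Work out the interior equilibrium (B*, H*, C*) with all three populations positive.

B* ≈ 888, H* ≈ 5.79, C* ≈ 113

From dC/dt = 0: 0.0125H* = 0.0724, so H* = 5.79.
From dB/dt = 0: 1.31(1 - B*/972) = 0.0195·5.79, giving B* = 972·(1 - 0.0862) = 888.
From dH/dt = 0: 0.00472·888 - 0.253 = 0.0349C*, so C* = 3.94/0.0349 = 113.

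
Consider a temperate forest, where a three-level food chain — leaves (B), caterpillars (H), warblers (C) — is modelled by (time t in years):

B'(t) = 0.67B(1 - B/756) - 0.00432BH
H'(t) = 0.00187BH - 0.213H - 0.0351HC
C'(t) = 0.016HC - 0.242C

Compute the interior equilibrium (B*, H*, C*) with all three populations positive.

B* ≈ 682, H* ≈ 15.1, C* ≈ 30.3

From dC/dt = 0: 0.016H* = 0.242, so H* = 15.1.
From dB/dt = 0: 0.67(1 - B*/756) = 0.00432·15.1, giving B* = 756·(1 - 0.0975) = 682.
From dH/dt = 0: 0.00187·682 - 0.213 = 0.0351C*, so C* = 1.06/0.0351 = 30.3.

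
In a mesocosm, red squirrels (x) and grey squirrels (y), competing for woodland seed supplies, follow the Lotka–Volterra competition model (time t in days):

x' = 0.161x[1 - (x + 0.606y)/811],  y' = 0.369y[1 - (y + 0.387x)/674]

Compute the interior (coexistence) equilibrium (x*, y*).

x* ≈ 526, y* ≈ 470

Setting both brackets to zero gives the nullclines x + 0.606y = 811 and 0.387x + y = 674.
Substituting y = 674 - 0.387x into the first: x(1 - 0.606·0.387) = 811 - 0.606·674.
So x* = 403/0.765 = 526, and then y* = 674 - 0.387·526 = 470.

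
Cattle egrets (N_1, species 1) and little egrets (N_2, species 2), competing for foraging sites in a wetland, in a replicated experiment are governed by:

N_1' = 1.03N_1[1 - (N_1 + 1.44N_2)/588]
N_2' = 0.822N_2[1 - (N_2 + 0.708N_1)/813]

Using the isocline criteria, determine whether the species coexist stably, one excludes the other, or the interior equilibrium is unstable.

species 2 excludes species 1

Compare the nullcline intercepts: K1/α12 = 588/1.44 = 408 < K2 = 813; K2/α21 = 813/0.708 = 1150 > K1 = 588.
Since the inequalities point opposite ways, species 2 can invade but species 1 cannot.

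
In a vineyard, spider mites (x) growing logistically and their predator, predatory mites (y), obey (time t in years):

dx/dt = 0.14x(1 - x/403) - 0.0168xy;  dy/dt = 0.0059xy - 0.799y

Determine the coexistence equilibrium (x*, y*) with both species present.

x* ≈ 135, y* ≈ 5.53

From dy/dt = 0 with y > 0: 0.0059x* = 0.799, so x* = 135.
Substitute into dx/dt = 0: 0.14(1 - 135/403) = 0.0168y*.
The bracket is 0.664, giving y* = 0.093/0.0168 = 5.53.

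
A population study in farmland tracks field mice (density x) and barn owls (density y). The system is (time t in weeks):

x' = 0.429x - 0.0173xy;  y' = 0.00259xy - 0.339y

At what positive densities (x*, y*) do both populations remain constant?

x* ≈ 131, y* ≈ 24.8

Set dy/dt = 0 with y > 0: 0.00259x - 0.339 = 0, so x* = 0.339/0.00259 = 131.
Set dx/dt = 0 with x > 0: 0.429 - 0.0173y = 0, so y* = 0.429/0.0173 = 24.8.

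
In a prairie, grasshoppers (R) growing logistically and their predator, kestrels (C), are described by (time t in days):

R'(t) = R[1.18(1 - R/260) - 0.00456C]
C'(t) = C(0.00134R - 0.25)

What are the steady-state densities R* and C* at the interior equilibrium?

R* ≈ 187, C* ≈ 73.1

From dC/dt = 0 with C > 0: 0.00134R* = 0.25, so R* = 187.
Substitute into dR/dt = 0: 1.18(1 - 187/260) = 0.00456C*.
The bracket is 0.282, giving C* = 0.333/0.00456 = 73.1.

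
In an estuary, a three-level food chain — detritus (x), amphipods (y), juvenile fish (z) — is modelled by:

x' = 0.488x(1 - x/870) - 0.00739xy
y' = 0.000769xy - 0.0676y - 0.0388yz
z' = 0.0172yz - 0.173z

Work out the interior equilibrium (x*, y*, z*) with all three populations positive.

x* ≈ 737, y* ≈ 10.1, z* ≈ 12.9

From dz/dt = 0: 0.0172y* = 0.173, so y* = 10.1.
From dx/dt = 0: 0.488(1 - x*/870) = 0.00739·10.1, giving x* = 870·(1 - 0.152) = 737.
From dy/dt = 0: 0.000769·737 - 0.0676 = 0.0388z*, so z* = 0.5/0.0388 = 12.9.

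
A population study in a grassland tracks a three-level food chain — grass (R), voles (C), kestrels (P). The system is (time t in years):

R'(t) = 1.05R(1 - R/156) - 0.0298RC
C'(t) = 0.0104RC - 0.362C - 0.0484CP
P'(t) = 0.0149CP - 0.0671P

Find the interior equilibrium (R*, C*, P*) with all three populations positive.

R* ≈ 136, C* ≈ 4.5, P* ≈ 21.8

From dP/dt = 0: 0.0149C* = 0.0671, so C* = 4.5.
From dR/dt = 0: 1.05(1 - R*/156) = 0.0298·4.5, giving R* = 156·(1 - 0.128) = 136.
From dC/dt = 0: 0.0104·136 - 0.362 = 0.0484P*, so P* = 1.05/0.0484 = 21.8.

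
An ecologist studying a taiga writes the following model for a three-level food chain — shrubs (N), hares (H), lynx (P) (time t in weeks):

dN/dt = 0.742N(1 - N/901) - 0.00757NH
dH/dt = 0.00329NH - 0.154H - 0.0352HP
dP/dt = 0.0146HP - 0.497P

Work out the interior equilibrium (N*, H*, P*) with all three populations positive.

N* ≈ 588, H* ≈ 34, P* ≈ 50.6

From dP/dt = 0: 0.0146H* = 0.497, so H* = 34.
From dN/dt = 0: 0.742(1 - N*/901) = 0.00757·34, giving N* = 901·(1 - 0.347) = 588.
From dH/dt = 0: 0.00329·588 - 0.154 = 0.0352P*, so P* = 1.78/0.0352 = 50.6.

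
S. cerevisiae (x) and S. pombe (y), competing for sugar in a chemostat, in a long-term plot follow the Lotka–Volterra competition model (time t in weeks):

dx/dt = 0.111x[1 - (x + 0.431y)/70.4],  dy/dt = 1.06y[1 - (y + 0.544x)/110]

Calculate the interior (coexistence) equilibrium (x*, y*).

Setting both brackets to zero gives the nullclines x + 0.431y = 70.4 and 0.544x + y = 110.
Substituting y = 110 - 0.544x into the first: x(1 - 0.431·0.544) = 70.4 - 0.431·110.
So x* = 23/0.766 = 30, and then y* = 110 - 0.544·30 = 93.7.

x* ≈ 30, y* ≈ 93.7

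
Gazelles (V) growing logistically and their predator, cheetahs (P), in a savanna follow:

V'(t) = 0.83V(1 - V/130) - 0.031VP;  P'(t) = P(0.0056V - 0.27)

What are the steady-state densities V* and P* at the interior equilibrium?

V* ≈ 48.2, P* ≈ 16.8

From dP/dt = 0 with P > 0: 0.0056V* = 0.27, so V* = 48.2.
Substitute into dV/dt = 0: 0.83(1 - 48.2/130) = 0.031P*.
The bracket is 0.629, giving P* = 0.522/0.031 = 16.8.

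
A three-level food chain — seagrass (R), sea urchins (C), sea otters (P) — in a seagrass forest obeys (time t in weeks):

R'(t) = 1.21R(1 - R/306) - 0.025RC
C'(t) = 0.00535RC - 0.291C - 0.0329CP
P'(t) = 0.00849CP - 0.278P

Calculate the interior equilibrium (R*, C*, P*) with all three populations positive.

From dP/dt = 0: 0.00849C* = 0.278, so C* = 32.7.
From dR/dt = 0: 1.21(1 - R*/306) = 0.025·32.7, giving R* = 306·(1 - 0.677) = 99.
From dC/dt = 0: 0.00535·99 - 0.291 = 0.0329P*, so P* = 0.239/0.0329 = 7.25.

R* ≈ 99, C* ≈ 32.7, P* ≈ 7.25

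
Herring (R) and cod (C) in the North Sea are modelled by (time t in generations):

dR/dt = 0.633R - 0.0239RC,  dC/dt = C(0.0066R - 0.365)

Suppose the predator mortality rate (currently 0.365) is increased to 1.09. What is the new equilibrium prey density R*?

R* ≈ 165

At the interior fixed point, setting dC/dt = 0 with C > 0 fixes R* = (predator death rate)/(RC coefficient) — independent of the other coefficients.
With the change, R* = 1.09/0.0066 = 165; it rises from 55.3.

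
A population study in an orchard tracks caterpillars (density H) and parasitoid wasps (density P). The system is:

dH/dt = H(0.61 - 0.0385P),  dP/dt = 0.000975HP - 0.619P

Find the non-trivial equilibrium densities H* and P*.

Set dP/dt = 0 with P > 0: 0.000975H - 0.619 = 0, so H* = 0.619/0.000975 = 635.
Set dH/dt = 0 with H > 0: 0.61 - 0.0385P = 0, so P* = 0.61/0.0385 = 15.8.

H* ≈ 635, P* ≈ 15.8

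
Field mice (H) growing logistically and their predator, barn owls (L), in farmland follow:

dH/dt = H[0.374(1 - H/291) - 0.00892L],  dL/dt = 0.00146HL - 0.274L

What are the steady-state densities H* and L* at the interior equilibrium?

From dL/dt = 0 with L > 0: 0.00146H* = 0.274, so H* = 188.
Substitute into dH/dt = 0: 0.374(1 - 188/291) = 0.00892L*.
The bracket is 0.355, giving L* = 0.133/0.00892 = 14.9.

H* ≈ 188, L* ≈ 14.9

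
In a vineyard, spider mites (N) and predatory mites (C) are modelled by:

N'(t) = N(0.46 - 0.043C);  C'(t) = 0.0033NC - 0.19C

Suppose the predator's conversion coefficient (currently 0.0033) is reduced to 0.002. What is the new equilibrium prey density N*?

N* ≈ 95

At the interior fixed point, setting dC/dt = 0 with C > 0 fixes N* = (predator death rate)/(NC coefficient) — independent of the other coefficients.
With the change, N* = 0.19/0.002 = 95; it rises from 57.6.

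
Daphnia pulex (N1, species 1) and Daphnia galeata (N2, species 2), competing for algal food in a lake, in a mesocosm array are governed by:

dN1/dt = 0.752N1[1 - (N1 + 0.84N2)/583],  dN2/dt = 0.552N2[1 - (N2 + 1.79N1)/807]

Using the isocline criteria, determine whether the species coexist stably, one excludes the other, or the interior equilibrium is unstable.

unstable coexistence (outcome depends on initial conditions)

Compare the nullcline intercepts: K1/α12 = 583/0.84 = 694 < K2 = 807; K2/α21 = 807/1.79 = 451 < K1 = 583.
Since both are reversed, neither can invade when rare; the interior point is a saddle.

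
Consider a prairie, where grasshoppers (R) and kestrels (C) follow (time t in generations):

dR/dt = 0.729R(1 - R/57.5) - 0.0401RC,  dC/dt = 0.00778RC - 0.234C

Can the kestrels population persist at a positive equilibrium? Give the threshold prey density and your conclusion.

Threshold R = 30.1; K > 30.1, so yes, the predator persists.

The predator equation gives dC/dt > 0 only when R > 0.234/0.00778 = 30.1.
Without the predator, R → K = 57.5. Since 57.5 > 30.1, the predator can invade and persist.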